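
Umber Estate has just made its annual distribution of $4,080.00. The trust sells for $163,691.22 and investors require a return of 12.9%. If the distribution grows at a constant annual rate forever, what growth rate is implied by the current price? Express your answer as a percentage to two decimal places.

10.15%

P = D₀(1+g)/(r−g) ⇒ P(r−g) = D₀(1+g) ⇒ g(P+D₀) = P·r − D₀
g = (P·r − D₀)/(P + D₀) = ($163,691.22×0.129 − $4,080.00) / ($163,691.22 + $4,080.00) = 0.101544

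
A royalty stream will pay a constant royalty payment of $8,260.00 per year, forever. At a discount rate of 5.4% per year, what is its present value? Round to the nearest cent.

$152962.96

Level perpetuity: PV = C / r = $8,260.00 / 0.054 = $152,962.96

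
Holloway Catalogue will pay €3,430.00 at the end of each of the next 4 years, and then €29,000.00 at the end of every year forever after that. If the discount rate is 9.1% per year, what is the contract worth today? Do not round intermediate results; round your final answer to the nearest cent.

PV of 4-year annuity: €3,430.00 × [1 − (1+0.091)^−4] / 0.091 = 11087.89198
Perpetuity value at year 4: €29,000.00 / 0.091 = 318681.31868
PV of perpetuity: 318681.31868 / (1+0.091)^4 = 224935.29320
Total PV = 11087.89198 + 224935.29320 = 236023.18518

€236023.19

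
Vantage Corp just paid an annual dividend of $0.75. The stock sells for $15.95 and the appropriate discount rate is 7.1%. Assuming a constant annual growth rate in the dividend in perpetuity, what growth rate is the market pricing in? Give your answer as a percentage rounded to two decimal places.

2.29%

P = D₀(1+g)/(r−g) ⇒ P(r−g) = D₀(1+g) ⇒ g(P+D₀) = P·r − D₀
g = (P·r − D₀)/(P + D₀) = ($15.95×0.071 − $0.75) / ($15.95 + $0.75) = 0.022901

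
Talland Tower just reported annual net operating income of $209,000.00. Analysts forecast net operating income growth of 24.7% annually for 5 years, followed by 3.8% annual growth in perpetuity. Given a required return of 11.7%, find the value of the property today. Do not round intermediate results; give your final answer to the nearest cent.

D_1 = 260623.00000
D_2 = 324996.88100
D_3 = 405271.11061
D_4 = 505373.07493
D_5 = 630200.22443
Terminal value at year 5: TV = D_5×(1+g_2)/(r−g_2) = 654147.83296/0.079 = 8280352.31598
P_0 = D_1/(1+r)^1 + D_2/(1+r)^2 + D_3/(1+r)^3 + D_4/(1+r)^4 + D_5/(1+r)^5 + TV/(1+r)^5
    = 233324.08236 + 260479.07852 + 290794.45919 + 324638.03994 + 362420.44387 + 4761929.37640 = 6233585.48028

$6233585.48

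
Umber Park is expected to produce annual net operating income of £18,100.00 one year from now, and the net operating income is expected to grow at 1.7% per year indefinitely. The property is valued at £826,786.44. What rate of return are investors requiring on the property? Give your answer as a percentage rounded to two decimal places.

3.89%

P = D₁/(r − g) ⇒ r = D₁/P + g = £18,100.0000/£826,786.44 + 0.017 = 0.021892 + 0.017 = 0.038892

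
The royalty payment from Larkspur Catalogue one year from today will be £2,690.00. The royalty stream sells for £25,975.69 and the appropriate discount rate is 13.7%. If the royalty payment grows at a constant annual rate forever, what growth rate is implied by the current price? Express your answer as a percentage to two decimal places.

P = D₁/(r−g) ⇒ g = r − D₁/P = 0.137 − £2,690.00/£25,975.69 = 0.033442

3.34%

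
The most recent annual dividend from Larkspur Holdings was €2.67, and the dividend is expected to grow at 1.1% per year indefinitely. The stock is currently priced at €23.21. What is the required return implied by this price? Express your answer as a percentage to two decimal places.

D₁ = €2.67 × 1.011 = €2.6994
P = D₁/(r − g) ⇒ r = D₁/P + g = €2.6994/€23.21 + 0.011 = 0.116302 + 0.011 = 0.127302

12.73%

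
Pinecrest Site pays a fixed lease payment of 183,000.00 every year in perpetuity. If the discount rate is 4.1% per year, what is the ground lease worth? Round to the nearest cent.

Level perpetuity: PV = C / r = 183,000.00 / 0.041 = 4,463,414.63

4463414.63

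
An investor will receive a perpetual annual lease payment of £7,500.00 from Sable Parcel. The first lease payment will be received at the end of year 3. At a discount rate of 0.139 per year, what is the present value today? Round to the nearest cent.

Value at end of year 2: C / r = £7,500.00 / 0.139 = £53,956.8345
Discount to today: PV = £53,956.8345 / (1 + 0.139)^2 = £53,956.8345 / 1.297321 = £41,590.97

£41590.97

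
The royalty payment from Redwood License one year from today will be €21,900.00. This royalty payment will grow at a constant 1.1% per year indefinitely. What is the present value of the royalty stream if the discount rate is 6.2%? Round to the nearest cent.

Growing perpetuity: P = D₁ / (r − g) = €21,900.0000 / (0.062 − 0.011) = €429,411.76

€429411.76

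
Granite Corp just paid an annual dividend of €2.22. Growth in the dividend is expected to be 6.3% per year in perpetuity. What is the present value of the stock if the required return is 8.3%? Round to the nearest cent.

D₁ = D₀ × (1 + g) = €2.22 × 1.063 = €2.3599
Growing perpetuity: P = D₁ / (r − g) = €2.3599 / (0.083 − 0.063) = €117.99

€117.99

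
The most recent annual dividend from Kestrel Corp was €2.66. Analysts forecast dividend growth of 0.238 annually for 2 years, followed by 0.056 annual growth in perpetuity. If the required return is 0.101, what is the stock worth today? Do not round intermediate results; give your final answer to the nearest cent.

€85.28

D_1 = 3.29308
D_2 = 4.07683
Terminal value at year 2: TV = D_2×(1+g_2)/(r−g_2) = 4.30514/0.045 = 95.66968
P_0 = D_1/(1+r)^1 + D_2/(1+r)^2 + TV/(1+r)^2
    = 2.99099 + 3.36317 + 78.92229 = 85.27645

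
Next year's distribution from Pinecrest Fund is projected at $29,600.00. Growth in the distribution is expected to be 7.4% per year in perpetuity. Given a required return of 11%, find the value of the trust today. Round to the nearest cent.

$822222.22

Growing perpetuity: P = D₁ / (r − g) = $29,600.0000 / (0.11 − 0.074) = $822,222.22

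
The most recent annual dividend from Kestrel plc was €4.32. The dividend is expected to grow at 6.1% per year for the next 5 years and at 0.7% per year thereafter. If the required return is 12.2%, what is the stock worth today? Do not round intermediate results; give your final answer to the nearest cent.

€46.93

D_1 = 4.58352
D_2 = 4.86311
D_3 = 5.15976
D_4 = 5.47451
D_5 = 5.80846
Terminal value at year 5: TV = D_5×(1+g_2)/(r−g_2) = 5.84911/0.115 = 50.86187
P_0 = D_1/(1+r)^1 + D_2/(1+r)^2 + D_3/(1+r)^3 + D_4/(1+r)^4 + D_5/(1+r)^5 + TV/(1+r)^5
    = 4.08513 + 3.86304 + 3.65301 + 3.45441 + 3.26660 + 28.60408 = 46.92628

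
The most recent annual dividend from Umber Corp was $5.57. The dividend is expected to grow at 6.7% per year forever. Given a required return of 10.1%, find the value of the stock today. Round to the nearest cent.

D₁ = D₀ × (1 + g) = $5.57 × 1.067 = $5.9432
Growing perpetuity: P = D₁ / (r − g) = $5.9432 / (0.101 − 0.067) = $174.80

$174.80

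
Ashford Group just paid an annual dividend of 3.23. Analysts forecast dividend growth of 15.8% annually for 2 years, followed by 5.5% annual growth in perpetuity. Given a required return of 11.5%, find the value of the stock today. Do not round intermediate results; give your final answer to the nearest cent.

D_1 = 3.74034
D_2 = 4.33131
Terminal value at year 2: TV = D_2×(1+g_2)/(r−g_2) = 4.56954/0.06 = 76.15893
P_0 = D_1/(1+r)^1 + D_2/(1+r)^2 + TV/(1+r)^2
    = 3.35457 + 3.48393 + 61.25917 = 68.09767

68.10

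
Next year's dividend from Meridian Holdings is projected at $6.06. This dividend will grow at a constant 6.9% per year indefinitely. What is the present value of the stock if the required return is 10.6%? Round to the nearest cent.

$163.78

Growing perpetuity: P = D₁ / (r − g) = $6.0600 / (0.106 − 0.069) = $163.78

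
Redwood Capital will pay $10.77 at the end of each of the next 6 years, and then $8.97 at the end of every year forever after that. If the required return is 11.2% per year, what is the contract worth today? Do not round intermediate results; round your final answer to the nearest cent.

$87.66

PV of 6-year annuity: $10.77 × [1 − (1+0.112)^−6] / 0.112 = 45.30158
Perpetuity value at year 6: $8.97 / 0.112 = 80.08929
PV of perpetuity: 80.08929 / (1+0.112)^6 = 42.35900
Total PV = 45.30158 + 42.35900 = 87.66058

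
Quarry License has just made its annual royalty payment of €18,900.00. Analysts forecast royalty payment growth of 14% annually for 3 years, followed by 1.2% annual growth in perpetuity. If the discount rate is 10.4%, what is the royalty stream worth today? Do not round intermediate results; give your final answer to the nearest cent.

€289387.32

D_1 = 21546.00000
D_2 = 24562.44000
D_3 = 28001.18160
Terminal value at year 3: TV = D_3×(1+g_2)/(r−g_2) = 28337.19578/0.092 = 308012.99760
P_0 = D_1/(1+r)^1 + D_2/(1+r)^2 + D_3/(1+r)^3 + TV/(1+r)^3
    = 19516.30435 + 20152.70558 + 20809.85902 + 228908.44921 = 289387.31816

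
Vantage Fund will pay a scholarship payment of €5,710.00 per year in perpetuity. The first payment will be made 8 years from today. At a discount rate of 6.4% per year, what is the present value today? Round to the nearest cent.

Value at end of year 7: C / r = €5,710.00 / 0.064 = €89,218.7500
Discount to today: PV = €89,218.7500 / (1 + 0.064)^7 = €89,218.7500 / 1.543801 = €57,791.60

€57791.60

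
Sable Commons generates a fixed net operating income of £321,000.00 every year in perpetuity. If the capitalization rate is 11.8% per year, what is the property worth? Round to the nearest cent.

£2720338.98

Level perpetuity: PV = C / r = £321,000.00 / 0.118 = £2,720,338.98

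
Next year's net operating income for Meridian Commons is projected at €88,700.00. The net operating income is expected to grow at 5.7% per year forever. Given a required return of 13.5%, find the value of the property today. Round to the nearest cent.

€1137179.49

Growing perpetuity: P = D₁ / (r − g) = €88,700.0000 / (0.135 − 0.057) = €1,137,179.49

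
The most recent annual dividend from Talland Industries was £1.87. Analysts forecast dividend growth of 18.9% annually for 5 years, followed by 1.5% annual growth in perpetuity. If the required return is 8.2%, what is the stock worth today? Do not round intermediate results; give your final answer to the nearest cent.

D_1 = 2.22343
D_2 = 2.64366
D_3 = 3.14331
D_4 = 3.73740
D_5 = 4.44376
Terminal value at year 5: TV = D_5×(1+g_2)/(r−g_2) = 4.51042/0.067 = 67.31969
P_0 = D_1/(1+r)^1 + D_2/(1+r)^2 + D_3/(1+r)^3 + D_4/(1+r)^4 + D_5/(1+r)^5 + TV/(1+r)^5
    = 2.05493 + 2.25814 + 2.48145 + 2.72684 + 2.99650 + 45.39477 = 57.91263

£57.91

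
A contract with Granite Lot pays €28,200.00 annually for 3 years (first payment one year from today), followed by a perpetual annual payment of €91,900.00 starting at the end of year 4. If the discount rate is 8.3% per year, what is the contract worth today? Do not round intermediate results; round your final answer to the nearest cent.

€943952.43

PV of 3-year annuity: €28,200.00 × [1 − (1+0.083)^−3] / 0.083 = 72282.52730
Perpetuity value at year 3: €91,900.00 / 0.083 = 1107228.91566
PV of perpetuity: 1107228.91566 / (1+0.083)^3 = 871669.89939
Total PV = 72282.52730 + 871669.89939 = 943952.42669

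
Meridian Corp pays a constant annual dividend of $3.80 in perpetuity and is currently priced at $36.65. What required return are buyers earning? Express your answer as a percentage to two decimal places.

10.37%

P = C/r ⇒ r = C/P = $3.80/$36.65 = 0.103683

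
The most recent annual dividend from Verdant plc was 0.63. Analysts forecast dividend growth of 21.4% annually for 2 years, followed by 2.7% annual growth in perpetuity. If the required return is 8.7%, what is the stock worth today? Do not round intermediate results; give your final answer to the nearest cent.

D_1 = 0.76482
D_2 = 0.92849
Terminal value at year 2: TV = D_2×(1+g_2)/(r−g_2) = 0.95356/0.06 = 15.89268
P_0 = D_1/(1+r)^1 + D_2/(1+r)^2 + TV/(1+r)^2
    = 0.70361 + 0.78581 + 13.45049 = 14.93991

14.94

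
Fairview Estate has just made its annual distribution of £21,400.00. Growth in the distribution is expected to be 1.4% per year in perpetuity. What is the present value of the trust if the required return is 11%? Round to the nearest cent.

£226037.50

D₁ = D₀ × (1 + g) = £21,400.00 × 1.014 = £21,699.6000
Growing perpetuity: P = D₁ / (r − g) = £21,699.6000 / (0.11 − 0.014) = £226,037.50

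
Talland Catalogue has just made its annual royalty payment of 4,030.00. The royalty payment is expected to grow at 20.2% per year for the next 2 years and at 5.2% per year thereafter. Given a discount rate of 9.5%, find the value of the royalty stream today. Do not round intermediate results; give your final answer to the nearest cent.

D_1 = 4844.06000
D_2 = 5822.56012
Terminal value at year 2: TV = D_2×(1+g_2)/(r−g_2) = 6125.33325/0.043 = 142449.61038
P_0 = D_1/(1+r)^1 + D_2/(1+r)^2 + TV/(1+r)^2
    = 4423.79909 + 4856.07900 + 118804.53733 = 128084.41542

128084.42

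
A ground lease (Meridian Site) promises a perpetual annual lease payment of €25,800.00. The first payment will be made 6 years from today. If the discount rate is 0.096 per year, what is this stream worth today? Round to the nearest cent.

€169940.03

Value at end of year 5: C / r = €25,800.00 / 0.096 = €268,750.0000
Discount to today: PV = €268,750.0000 / (1 + 0.096)^5 = €268,750.0000 / 1.581440 = €169,940.03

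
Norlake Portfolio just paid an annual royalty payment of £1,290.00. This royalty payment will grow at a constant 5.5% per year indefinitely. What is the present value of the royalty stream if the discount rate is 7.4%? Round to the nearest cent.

D₁ = D₀ × (1 + g) = £1,290.00 × 1.055 = £1,360.9500
Growing perpetuity: P = D₁ / (r − g) = £1,360.9500 / (0.074 − 0.055) = £71,628.95

£71628.95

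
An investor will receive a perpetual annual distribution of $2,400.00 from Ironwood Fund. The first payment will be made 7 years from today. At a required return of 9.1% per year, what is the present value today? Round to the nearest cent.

$15639.45

Value at end of year 6: C / r = $2,400.00 / 0.091 = $26,373.6264
Discount to today: PV = $26,373.6264 / (1 + 0.091)^6 = $26,373.6264 / 1.686353 = $15,639.45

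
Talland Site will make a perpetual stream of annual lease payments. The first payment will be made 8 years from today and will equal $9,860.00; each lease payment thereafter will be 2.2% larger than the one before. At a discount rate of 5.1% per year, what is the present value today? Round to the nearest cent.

Value at end of year 7: C₁ / (r − g) = $9,860.00 / (0.051 − 0.022) = $340,000.0000
Discount to today: PV = $340,000.0000 / (1 + 0.051)^7 = $340,000.0000 / 1.416508 = $240,026.89

$240026.89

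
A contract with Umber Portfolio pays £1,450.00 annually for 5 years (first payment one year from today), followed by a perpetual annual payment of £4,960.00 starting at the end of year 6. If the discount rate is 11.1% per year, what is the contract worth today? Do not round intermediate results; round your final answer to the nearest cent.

£31744.65

PV of 5-year annuity: £1,450.00 × [1 − (1+0.111)^−5] / 0.111 = 5345.59699
Perpetuity value at year 5: £4,960.00 / 0.111 = 44684.68468
PV of perpetuity: 44684.68468 / (1+0.111)^5 = 26399.05635
Total PV = 5345.59699 + 26399.05635 = 31744.65334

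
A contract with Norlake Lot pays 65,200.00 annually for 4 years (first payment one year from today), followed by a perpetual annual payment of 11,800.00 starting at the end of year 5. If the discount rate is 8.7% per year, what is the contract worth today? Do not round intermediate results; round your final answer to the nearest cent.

309778.58

PV of 4-year annuity: 65,200.00 × [1 − (1+0.087)^−4] / 0.087 = 212628.18014
Perpetuity value at year 4: 11,800.00 / 0.087 = 135632.18391
PV of perpetuity: 135632.18391 / (1+0.087)^4 = 97150.39671
Total PV = 212628.18014 + 97150.39671 = 309778.57684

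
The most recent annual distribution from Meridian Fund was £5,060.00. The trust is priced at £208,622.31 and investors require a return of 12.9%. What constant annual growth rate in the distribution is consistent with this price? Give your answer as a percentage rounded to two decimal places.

10.23%

P = D₀(1+g)/(r−g) ⇒ P(r−g) = D₀(1+g) ⇒ g(P+D₀) = P·r − D₀
g = (P·r − D₀)/(P + D₀) = (£208,622.31×0.129 − £5,060.00) / (£208,622.31 + £5,060.00) = 0.102265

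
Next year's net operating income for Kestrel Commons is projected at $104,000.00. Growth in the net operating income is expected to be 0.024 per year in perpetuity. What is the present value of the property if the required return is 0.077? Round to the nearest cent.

Growing perpetuity: P = D₁ / (r − g) = $104,000.0000 / (0.077 − 0.024) = $1,962,264.15

$1962264.15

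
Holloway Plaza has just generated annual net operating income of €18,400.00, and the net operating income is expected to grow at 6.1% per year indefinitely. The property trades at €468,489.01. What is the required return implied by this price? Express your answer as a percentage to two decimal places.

10.27%

D₁ = €18,400.00 × 1.061 = €19,522.4000
P = D₁/(r − g) ⇒ r = D₁/P + g = €19,522.4000/€468,489.01 + 0.061 = 0.041671 + 0.061 = 0.102671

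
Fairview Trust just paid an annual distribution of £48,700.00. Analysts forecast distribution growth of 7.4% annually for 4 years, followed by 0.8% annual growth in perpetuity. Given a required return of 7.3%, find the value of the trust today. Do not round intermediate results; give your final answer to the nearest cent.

D_1 = 52303.80000
D_2 = 56174.28120
D_3 = 60331.17801
D_4 = 64795.68518
Terminal value at year 4: TV = D_4×(1+g_2)/(r−g_2) = 65314.05066/0.065 = 1004831.54866
P_0 = D_1/(1+r)^1 + D_2/(1+r)^2 + D_3/(1+r)^3 + D_4/(1+r)^4 + TV/(1+r)^4
    = 48745.38677 + 48790.81583 + 48836.28723 + 48881.80102 + 758043.92960 = 953298.22044

£953298.22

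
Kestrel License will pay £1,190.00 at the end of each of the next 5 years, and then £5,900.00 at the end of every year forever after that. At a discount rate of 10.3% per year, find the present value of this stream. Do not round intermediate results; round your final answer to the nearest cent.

£39562.95

PV of 5-year annuity: £1,190.00 × [1 − (1+0.103)^−5] / 0.103 = 4476.67542
Perpetuity value at year 5: £5,900.00 / 0.103 = 57281.55340
PV of perpetuity: 57281.55340 / (1+0.103)^5 = 35086.27191
Total PV = 4476.67542 + 35086.27191 = 39562.94733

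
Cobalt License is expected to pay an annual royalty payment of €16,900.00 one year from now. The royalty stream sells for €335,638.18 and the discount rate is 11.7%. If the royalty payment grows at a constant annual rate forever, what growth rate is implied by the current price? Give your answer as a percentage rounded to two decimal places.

P = D₁/(r−g) ⇒ g = r − D₁/P = 0.117 − €16,900.00/€335,638.18 = 0.066648

6.66%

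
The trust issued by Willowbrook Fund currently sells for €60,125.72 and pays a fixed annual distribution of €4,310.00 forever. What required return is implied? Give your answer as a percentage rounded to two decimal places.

7.17%

P = C/r ⇒ r = C/P = €4,310.00/€60,125.72 = 0.071683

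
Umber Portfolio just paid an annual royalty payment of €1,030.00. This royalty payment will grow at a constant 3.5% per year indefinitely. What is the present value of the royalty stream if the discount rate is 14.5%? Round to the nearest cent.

€9691.36

D₁ = D₀ × (1 + g) = €1,030.00 × 1.035 = €1,066.0500
Growing perpetuity: P = D₁ / (r − g) = €1,066.0500 / (0.145 − 0.035) = €9,691.36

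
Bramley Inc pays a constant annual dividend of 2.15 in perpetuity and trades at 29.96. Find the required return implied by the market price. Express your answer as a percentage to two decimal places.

7.18%

P = C/r ⇒ r = C/P = 2.15/29.96 = 0.071762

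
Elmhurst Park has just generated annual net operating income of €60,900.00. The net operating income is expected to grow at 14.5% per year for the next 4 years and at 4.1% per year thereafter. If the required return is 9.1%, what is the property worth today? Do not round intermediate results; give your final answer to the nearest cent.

D_1 = 69730.50000
D_2 = 79841.42250
D_3 = 91418.42876
D_4 = 104674.10093
Terminal value at year 4: TV = D_4×(1+g_2)/(r−g_2) = 108965.73907/0.05 = 2179314.78143
P_0 = D_1/(1+r)^1 + D_2/(1+r)^2 + D_3/(1+r)^3 + D_4/(1+r)^4 + TV/(1+r)^4
    = 63914.29881 + 67077.79297 + 70397.86705 + 73882.27111 + 1538228.88444 = 1813501.11438

€1813501.11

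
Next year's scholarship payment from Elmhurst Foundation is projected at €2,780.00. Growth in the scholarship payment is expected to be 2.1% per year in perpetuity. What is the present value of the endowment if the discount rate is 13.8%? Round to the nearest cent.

€23760.68

Growing perpetuity: P = D₁ / (r − g) = €2,780.0000 / (0.138 − 0.021) = €23,760.68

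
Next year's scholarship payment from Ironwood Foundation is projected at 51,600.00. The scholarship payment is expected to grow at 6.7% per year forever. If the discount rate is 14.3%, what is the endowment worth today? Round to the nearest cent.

678947.37

Growing perpetuity: P = D₁ / (r − g) = 51,600.0000 / (0.143 − 0.067) = 678,947.37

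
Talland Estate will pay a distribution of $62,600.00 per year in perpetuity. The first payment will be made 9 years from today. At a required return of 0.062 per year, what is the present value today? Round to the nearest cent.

$624002.76

Value at end of year 8: C / r = $62,600.00 / 0.062 = $1,009,677.4194
Discount to today: PV = $1,009,677.4194 / (1 + 0.062)^8 = $1,009,677.4194 / 1.618066 = $624,002.76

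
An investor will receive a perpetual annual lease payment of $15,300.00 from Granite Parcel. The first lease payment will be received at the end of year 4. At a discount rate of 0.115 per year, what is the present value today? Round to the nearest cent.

Value at end of year 3: C / r = $15,300.00 / 0.115 = $133,043.4783
Discount to today: PV = $133,043.4783 / (1 + 0.115)^3 = $133,043.4783 / 1.386196 = $95,977.40

$95977.40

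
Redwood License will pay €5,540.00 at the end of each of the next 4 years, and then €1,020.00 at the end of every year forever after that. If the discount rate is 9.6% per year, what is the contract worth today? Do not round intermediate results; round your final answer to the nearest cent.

€25077.74

PV of 4-year annuity: €5,540.00 × [1 − (1+0.096)^−4] / 0.096 = 17714.19770
Perpetuity value at year 4: €1,020.00 / 0.096 = 10625.00000
PV of perpetuity: 10625.00000 / (1+0.096)^4 = 7363.54122
Total PV = 17714.19770 + 7363.54122 = 25077.73892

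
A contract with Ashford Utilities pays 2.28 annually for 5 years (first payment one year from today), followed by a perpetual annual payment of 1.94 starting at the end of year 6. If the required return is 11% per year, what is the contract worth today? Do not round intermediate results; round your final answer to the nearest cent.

18.89

PV of 5-year annuity: 2.28 × [1 − (1+0.11)^−5] / 0.11 = 8.42665
Perpetuity value at year 5: 1.94 / 0.11 = 17.63636
PV of perpetuity: 17.63636 / (1+0.11)^5 = 10.46632
Total PV = 8.42665 + 10.46632 = 18.89297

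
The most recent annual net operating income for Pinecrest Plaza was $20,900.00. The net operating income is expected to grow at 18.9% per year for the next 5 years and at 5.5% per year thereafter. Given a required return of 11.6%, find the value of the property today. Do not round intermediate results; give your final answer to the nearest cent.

D_1 = 24850.10000
D_2 = 29546.76890
D_3 = 35131.10822
D_4 = 41770.88768
D_5 = 49665.58545
Terminal value at year 5: TV = D_5×(1+g_2)/(r−g_2) = 52397.19265/0.061 = 858970.37125
P_0 = D_1/(1+r)^1 + D_2/(1+r)^2 + D_3/(1+r)^3 + D_4/(1+r)^4 + D_5/(1+r)^5 + TV/(1+r)^5
    = 22267.11470 + 23723.65535 + 25275.47152 + 26928.79537 + 28690.26675 + 496200.51515 = 623085.81884

$623085.82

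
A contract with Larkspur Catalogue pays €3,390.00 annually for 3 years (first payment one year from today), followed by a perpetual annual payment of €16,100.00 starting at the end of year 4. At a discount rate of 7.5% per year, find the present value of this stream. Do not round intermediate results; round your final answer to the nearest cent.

PV of 3-year annuity: €3,390.00 × [1 − (1+0.075)^−3] / 0.075 = 8815.78226
Perpetuity value at year 3: €16,100.00 / 0.075 = 214666.66667
PV of perpetuity: 214666.66667 / (1+0.075)^3 = 172798.20225
Total PV = 8815.78226 + 172798.20225 = 181613.98451

€181613.98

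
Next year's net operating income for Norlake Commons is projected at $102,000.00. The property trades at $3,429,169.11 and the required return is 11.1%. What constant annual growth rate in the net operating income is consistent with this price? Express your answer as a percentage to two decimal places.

8.13%

P = D₁/(r−g) ⇒ g = r − D₁/P = 0.111 − $102,000.00/$3,429,169.11 = 0.081255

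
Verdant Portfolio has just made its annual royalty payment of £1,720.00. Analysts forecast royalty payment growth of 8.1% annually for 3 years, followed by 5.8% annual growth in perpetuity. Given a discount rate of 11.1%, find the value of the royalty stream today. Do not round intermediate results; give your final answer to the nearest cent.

£36514.42

D_1 = 1859.32000
D_2 = 2009.92492
D_3 = 2172.72884
Terminal value at year 3: TV = D_3×(1+g_2)/(r−g_2) = 2298.74711/0.053 = 43372.58700
P_0 = D_1/(1+r)^1 + D_2/(1+r)^2 + D_3/(1+r)^3 + TV/(1+r)^3
    = 1673.55536 + 1628.36484 + 1584.39459 + 31628.10341 = 36514.41820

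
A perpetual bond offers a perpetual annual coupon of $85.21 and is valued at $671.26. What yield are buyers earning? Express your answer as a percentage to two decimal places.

P = C/r ⇒ r = C/P = $85.21/$671.26 = 0.126940

12.69%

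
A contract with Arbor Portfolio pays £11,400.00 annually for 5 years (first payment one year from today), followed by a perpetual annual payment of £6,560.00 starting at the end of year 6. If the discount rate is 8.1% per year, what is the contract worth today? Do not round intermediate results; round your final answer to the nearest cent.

£100261.55

PV of 5-year annuity: £11,400.00 × [1 − (1+0.081)^−5] / 0.081 = 45397.18100
Perpetuity value at year 5: £6,560.00 / 0.081 = 80987.65432
PV of perpetuity: 80987.65432 / (1+0.081)^5 = 54864.36420
Total PV = 45397.18100 + 54864.36420 = 100261.54520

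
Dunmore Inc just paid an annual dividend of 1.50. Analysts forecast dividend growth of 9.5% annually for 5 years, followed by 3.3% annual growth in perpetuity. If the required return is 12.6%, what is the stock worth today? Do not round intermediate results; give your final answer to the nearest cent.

21.39

D_1 = 1.64250
D_2 = 1.79854
D_3 = 1.96940
D_4 = 2.15649
D_5 = 2.36136
Terminal value at year 5: TV = D_5×(1+g_2)/(r−g_2) = 2.43928/0.093 = 26.22885
P_0 = D_1/(1+r)^1 + D_2/(1+r)^2 + D_3/(1+r)^3 + D_4/(1+r)^4 + D_5/(1+r)^5 + TV/(1+r)^5
    = 1.45870 + 1.41854 + 1.37949 + 1.34151 + 1.30458 + 14.49063 = 21.39346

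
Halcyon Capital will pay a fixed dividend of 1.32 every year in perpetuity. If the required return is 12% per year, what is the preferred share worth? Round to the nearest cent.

11.00

Level perpetuity: PV = C / r = 1.32 / 0.12 = 11.00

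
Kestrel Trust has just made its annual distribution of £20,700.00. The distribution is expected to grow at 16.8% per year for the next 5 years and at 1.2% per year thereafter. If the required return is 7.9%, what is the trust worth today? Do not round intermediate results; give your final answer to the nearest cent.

£596819.07

D_1 = 24177.60000
D_2 = 28239.43680
D_3 = 32983.66218
D_4 = 38524.91743
D_5 = 44997.10356
Terminal value at year 5: TV = D_5×(1+g_2)/(r−g_2) = 45537.06880/0.067 = 679657.74328
P_0 = D_1/(1+r)^1 + D_2/(1+r)^2 + D_3/(1+r)^3 + D_4/(1+r)^4 + D_5/(1+r)^5 + TV/(1+r)^5
    = 22407.41427 + 24255.66253 + 26256.36129 + 28422.08526 + 30766.44632 + 464711.09963 = 596819.06930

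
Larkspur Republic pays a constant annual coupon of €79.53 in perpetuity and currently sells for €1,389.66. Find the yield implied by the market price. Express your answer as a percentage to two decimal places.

5.72%

P = C/r ⇒ r = C/P = €79.53/€1,389.66 = 0.057230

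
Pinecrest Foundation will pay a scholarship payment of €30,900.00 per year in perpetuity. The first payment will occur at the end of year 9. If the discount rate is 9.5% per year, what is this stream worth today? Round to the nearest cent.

Value at end of year 8: C / r = €30,900.00 / 0.095 = €325,263.1579
Discount to today: PV = €325,263.1579 / (1 + 0.095)^8 = €325,263.1579 / 2.066869 = €157,369.99

€157369.99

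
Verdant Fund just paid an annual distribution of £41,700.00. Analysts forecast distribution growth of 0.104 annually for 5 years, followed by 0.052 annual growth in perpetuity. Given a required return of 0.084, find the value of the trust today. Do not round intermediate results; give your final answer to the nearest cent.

£1722435.11

D_1 = 46036.80000
D_2 = 50824.62720
D_3 = 56110.38843
D_4 = 61945.86883
D_5 = 68388.23918
Terminal value at year 5: TV = D_5×(1+g_2)/(r−g_2) = 71944.42762/0.032 = 2248263.36315
P_0 = D_1/(1+r)^1 + D_2/(1+r)^2 + D_3/(1+r)^3 + D_4/(1+r)^4 + D_5/(1+r)^5 + TV/(1+r)^5
    = 42469.37269 + 43252.94046 + 44050.96519 + 44863.71362 + 45691.45742 + 1502106.66256 = 1722435.11193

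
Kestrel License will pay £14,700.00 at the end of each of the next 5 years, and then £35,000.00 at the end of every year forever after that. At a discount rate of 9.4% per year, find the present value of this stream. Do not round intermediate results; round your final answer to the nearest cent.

PV of 5-year annuity: £14,700.00 × [1 − (1+0.094)^−5] / 0.094 = 56589.33706
Perpetuity value at year 5: £35,000.00 / 0.094 = 372340.42553
PV of perpetuity: 372340.42553 / (1+0.094)^5 = 237603.90872
Total PV = 56589.33706 + 237603.90872 = 294193.24578

£294193.25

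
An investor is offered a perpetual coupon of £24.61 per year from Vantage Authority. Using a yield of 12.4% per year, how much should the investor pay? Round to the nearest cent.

Level perpetuity: PV = C / r = £24.61 / 0.124 = £198.47

£198.47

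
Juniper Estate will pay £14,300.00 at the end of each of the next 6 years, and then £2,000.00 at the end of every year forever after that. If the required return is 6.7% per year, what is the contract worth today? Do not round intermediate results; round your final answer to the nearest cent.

PV of 6-year annuity: £14,300.00 × [1 − (1+0.067)^−6] / 0.067 = 68797.39678
Perpetuity value at year 6: £2,000.00 / 0.067 = 29850.74627
PV of perpetuity: 29850.74627 / (1+0.067)^6 = 20228.73273
Total PV = 68797.39678 + 20228.73273 = 89026.12952

£89026.13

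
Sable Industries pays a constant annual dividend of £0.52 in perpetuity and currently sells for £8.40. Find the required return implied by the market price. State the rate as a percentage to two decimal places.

6.19%

P = C/r ⇒ r = C/P = £0.52/£8.40 = 0.061905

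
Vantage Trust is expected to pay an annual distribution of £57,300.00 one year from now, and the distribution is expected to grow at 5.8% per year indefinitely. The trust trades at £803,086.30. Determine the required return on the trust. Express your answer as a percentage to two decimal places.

12.93%

P = D₁/(r − g) ⇒ r = D₁/P + g = £57,300.0000/£803,086.30 + 0.058 = 0.071350 + 0.058 = 0.129350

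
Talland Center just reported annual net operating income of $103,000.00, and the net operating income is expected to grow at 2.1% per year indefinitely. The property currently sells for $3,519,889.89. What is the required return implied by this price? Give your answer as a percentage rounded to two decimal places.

5.09%

D₁ = $103,000.00 × 1.021 = $105,163.0000
P = D₁/(r − g) ⇒ r = D₁/P + g = $105,163.0000/$3,519,889.89 + 0.021 = 0.029877 + 0.021 = 0.050877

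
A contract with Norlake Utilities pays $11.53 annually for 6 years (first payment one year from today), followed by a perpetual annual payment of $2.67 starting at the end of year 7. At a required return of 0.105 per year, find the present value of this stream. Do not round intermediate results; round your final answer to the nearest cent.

$63.46

PV of 6-year annuity: $11.53 × [1 − (1+0.105)^−6] / 0.105 = 49.48883
Perpetuity value at year 6: $2.67 / 0.105 = 25.42857
PV of perpetuity: 25.42857 / (1+0.105)^6 = 13.96845
Total PV = 49.48883 + 13.96845 = 63.45728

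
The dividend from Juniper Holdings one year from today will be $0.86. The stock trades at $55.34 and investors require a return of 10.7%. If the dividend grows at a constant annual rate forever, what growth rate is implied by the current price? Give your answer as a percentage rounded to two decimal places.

9.15%

P = D₁/(r−g) ⇒ g = r − D₁/P = 0.107 − $0.86/$55.34 = 0.091460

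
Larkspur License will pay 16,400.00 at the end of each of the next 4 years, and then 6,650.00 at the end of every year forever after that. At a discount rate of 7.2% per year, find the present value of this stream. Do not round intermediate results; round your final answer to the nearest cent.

PV of 4-year annuity: 16,400.00 × [1 − (1+0.072)^−4] / 0.072 = 55300.37246
Perpetuity value at year 4: 6,650.00 / 0.072 = 92361.11111
PV of perpetuity: 92361.11111 / (1+0.072)^4 = 69937.48447
Total PV = 55300.37246 + 69937.48447 = 125237.85694

125237.86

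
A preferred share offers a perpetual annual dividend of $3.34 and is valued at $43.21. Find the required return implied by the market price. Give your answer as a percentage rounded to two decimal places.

7.73%

P = C/r ⇒ r = C/P = $3.34/$43.21 = 0.077297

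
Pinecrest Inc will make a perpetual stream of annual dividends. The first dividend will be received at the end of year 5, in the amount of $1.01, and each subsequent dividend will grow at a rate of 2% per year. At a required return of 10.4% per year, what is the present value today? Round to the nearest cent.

Value at end of year 4: C₁ / (r − g) = $1.01 / (0.104 − 0.02) = $12.0238
Discount to today: PV = $12.0238 / (1 + 0.104)^4 = $12.0238 / 1.485512 = $8.09

$8.09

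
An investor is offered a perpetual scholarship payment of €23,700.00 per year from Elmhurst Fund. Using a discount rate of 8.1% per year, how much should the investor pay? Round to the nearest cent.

€292592.59

Level perpetuity: PV = C / r = €23,700.00 / 0.081 = €292,592.59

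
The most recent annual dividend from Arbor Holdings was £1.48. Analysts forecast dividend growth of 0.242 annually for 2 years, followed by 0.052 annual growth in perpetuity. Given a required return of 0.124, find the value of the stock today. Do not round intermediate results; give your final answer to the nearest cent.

£29.85

D_1 = 1.83816
D_2 = 2.28299
Terminal value at year 2: TV = D_2×(1+g_2)/(r−g_2) = 2.40171/0.072 = 33.35709
P_0 = D_1/(1+r)^1 + D_2/(1+r)^2 + TV/(1+r)^2
    = 1.63537 + 1.80706 + 26.40314 = 29.84557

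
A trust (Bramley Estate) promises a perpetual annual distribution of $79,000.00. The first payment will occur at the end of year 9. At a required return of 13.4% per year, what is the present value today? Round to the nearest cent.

$215584.66

Value at end of year 8: C / r = $79,000.00 / 0.134 = $589,552.2388
Discount to today: PV = $589,552.2388 / (1 + 0.134)^8 = $589,552.2388 / 2.734667 = $215,584.66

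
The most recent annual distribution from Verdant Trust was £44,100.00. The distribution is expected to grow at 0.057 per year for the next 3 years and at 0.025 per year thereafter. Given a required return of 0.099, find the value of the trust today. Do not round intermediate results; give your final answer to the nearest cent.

D_1 = 46613.70000
D_2 = 49270.68090
D_3 = 52079.10971
Terminal value at year 3: TV = D_3×(1+g_2)/(r−g_2) = 53381.08745/0.074 = 721366.04668
P_0 = D_1/(1+r)^1 + D_2/(1+r)^2 + D_3/(1+r)^3 + TV/(1+r)^3
    = 42414.64968 + 40793.70766 + 39234.71246 + 543453.78743 = 665896.85723

£665896.86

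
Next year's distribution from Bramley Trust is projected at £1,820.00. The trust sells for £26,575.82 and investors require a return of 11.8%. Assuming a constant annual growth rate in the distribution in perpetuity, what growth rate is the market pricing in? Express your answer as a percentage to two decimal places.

P = D₁/(r−g) ⇒ g = r − D₁/P = 0.118 − £1,820.00/£26,575.82 = 0.049517

4.95%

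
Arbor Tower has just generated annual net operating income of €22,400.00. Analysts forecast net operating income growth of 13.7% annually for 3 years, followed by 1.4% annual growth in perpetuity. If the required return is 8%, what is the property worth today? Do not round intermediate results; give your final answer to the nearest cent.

€476107.80

D_1 = 25468.80000
D_2 = 28958.02560
D_3 = 32925.27511
Terminal value at year 3: TV = D_3×(1+g_2)/(r−g_2) = 33386.22896/0.066 = 505851.95392
P_0 = D_1/(1+r)^1 + D_2/(1+r)^2 + D_3/(1+r)^3 + TV/(1+r)^3
    = 23582.22222 + 24826.83951 + 26137.14492 + 401561.59020 = 476107.79686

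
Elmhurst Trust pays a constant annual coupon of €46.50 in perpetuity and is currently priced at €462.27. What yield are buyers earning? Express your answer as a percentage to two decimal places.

P = C/r ⇒ r = C/P = €46.50/€462.27 = 0.100591

10.06%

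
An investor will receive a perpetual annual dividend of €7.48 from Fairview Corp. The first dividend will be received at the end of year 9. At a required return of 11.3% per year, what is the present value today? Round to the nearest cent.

Value at end of year 8: C / r = €7.48 / 0.113 = €66.1947
Discount to today: PV = €66.1947 / (1 + 0.113)^8 = €66.1947 / 2.354840 = €28.11

€28.11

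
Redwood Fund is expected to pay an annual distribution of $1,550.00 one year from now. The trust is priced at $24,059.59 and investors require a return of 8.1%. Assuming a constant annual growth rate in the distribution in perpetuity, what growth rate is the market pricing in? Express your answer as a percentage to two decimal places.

P = D₁/(r−g) ⇒ g = r − D₁/P = 0.081 − $1,550.00/$24,059.59 = 0.016577

1.66%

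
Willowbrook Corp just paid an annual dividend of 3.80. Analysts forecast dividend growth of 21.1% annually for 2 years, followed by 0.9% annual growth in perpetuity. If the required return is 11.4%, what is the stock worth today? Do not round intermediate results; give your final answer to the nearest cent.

D_1 = 4.60180
D_2 = 5.57278
Terminal value at year 2: TV = D_2×(1+g_2)/(r−g_2) = 5.62293/0.105 = 53.55176
P_0 = D_1/(1+r)^1 + D_2/(1+r)^2 + TV/(1+r)^2
    = 4.13088 + 4.49057 + 43.15224 = 51.77369

51.77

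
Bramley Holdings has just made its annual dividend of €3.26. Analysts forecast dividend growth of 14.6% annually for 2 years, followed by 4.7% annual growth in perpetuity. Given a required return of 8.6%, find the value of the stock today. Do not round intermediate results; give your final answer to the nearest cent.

€104.53

D_1 = 3.73596
D_2 = 4.28141
Terminal value at year 2: TV = D_2×(1+g_2)/(r−g_2) = 4.48264/0.039 = 114.93940
P_0 = D_1/(1+r)^1 + D_2/(1+r)^2 + TV/(1+r)^2
    = 3.44011 + 3.63017 + 97.45615 = 104.52643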